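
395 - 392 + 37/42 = 163/42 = 3.88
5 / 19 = 0.26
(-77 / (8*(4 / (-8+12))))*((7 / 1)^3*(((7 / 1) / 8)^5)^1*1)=-1693.30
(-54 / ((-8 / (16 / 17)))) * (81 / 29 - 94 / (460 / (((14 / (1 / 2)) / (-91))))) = 13372668 / 737035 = 18.14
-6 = -6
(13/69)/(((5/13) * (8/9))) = 507/920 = 0.55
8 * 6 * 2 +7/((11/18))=1182/11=107.45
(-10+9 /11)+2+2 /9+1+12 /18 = -524 /99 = -5.29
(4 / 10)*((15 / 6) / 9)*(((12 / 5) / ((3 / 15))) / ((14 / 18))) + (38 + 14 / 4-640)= -8355 / 14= -596.79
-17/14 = -1.21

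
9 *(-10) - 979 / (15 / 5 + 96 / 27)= -14121 / 59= -239.34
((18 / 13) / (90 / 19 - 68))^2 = 0.00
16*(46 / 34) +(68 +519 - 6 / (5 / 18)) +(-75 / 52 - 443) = 630313 / 4420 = 142.60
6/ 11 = 0.55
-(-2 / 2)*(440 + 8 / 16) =881 / 2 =440.50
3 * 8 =24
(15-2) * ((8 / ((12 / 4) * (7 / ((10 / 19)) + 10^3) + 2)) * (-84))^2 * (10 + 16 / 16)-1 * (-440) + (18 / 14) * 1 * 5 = 2936814686525 / 6477208927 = 453.41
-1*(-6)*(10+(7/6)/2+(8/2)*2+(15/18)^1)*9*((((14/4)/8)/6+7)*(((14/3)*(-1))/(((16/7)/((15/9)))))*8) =-38760715/192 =-201878.72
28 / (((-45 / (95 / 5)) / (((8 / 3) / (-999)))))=4256 / 134865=0.03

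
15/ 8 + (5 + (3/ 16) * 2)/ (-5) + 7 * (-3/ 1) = -101/ 5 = -20.20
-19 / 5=-3.80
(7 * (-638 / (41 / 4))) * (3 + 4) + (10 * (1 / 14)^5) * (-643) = -33627039591 / 11025392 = -3049.96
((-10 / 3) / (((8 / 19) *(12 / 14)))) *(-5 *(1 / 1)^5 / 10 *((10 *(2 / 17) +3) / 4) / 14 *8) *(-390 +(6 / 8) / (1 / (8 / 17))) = -310270 / 289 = -1073.60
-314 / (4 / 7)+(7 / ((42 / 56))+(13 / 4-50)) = -7043 / 12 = -586.92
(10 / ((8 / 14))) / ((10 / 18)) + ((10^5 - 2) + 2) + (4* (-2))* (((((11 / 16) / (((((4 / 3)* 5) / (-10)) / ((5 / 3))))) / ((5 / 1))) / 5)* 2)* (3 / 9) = 1500478 / 15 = 100031.87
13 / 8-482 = -3843 / 8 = -480.38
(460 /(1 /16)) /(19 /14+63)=103040 /901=114.36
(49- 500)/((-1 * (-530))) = -451/530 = -0.85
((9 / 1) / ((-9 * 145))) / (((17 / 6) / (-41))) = 246 / 2465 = 0.10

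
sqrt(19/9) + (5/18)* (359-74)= sqrt(19)/3 + 475/6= 80.62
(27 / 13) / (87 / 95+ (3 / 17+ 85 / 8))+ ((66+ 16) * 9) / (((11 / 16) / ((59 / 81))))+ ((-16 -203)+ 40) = 117500401457 / 194835069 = 603.08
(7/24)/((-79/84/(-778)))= 19061/79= 241.28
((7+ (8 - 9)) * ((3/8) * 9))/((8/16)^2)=81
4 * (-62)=-248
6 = 6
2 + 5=7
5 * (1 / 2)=5 / 2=2.50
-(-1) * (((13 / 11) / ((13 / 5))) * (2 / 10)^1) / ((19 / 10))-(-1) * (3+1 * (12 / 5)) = 5693 / 1045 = 5.45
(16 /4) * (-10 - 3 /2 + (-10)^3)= -4046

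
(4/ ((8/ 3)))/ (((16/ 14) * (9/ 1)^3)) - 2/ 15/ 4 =-613/ 19440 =-0.03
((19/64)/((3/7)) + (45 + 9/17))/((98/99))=4978677/106624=46.69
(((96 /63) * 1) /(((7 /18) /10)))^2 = 3686400 /2401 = 1535.36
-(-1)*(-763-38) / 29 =-801 / 29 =-27.62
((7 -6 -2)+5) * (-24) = -96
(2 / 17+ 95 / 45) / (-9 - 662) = -31 / 9333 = -0.00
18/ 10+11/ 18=217/ 90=2.41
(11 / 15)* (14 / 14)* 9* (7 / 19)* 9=2079 / 95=21.88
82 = 82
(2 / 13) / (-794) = -1 / 5161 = -0.00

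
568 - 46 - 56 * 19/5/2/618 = 806224/1545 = 521.83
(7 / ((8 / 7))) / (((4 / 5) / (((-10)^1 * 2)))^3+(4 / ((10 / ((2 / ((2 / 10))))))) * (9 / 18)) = 765625 / 249992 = 3.06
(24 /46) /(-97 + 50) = -12 /1081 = -0.01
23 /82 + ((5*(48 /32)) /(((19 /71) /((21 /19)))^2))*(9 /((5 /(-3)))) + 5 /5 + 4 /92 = -84740092243 /122892703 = -689.55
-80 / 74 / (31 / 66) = -2.30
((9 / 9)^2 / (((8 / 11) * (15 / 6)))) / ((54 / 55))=121 / 216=0.56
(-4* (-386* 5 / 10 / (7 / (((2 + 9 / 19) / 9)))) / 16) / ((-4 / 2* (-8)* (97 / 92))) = 208633 / 1857744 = 0.11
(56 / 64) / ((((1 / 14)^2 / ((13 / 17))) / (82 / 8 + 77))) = 1556191 / 136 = 11442.58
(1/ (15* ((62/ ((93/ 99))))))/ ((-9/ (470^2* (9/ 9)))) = -22090/ 891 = -24.79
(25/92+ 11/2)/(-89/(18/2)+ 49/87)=-138591/223928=-0.62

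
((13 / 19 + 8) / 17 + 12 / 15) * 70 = 29638 / 323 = 91.76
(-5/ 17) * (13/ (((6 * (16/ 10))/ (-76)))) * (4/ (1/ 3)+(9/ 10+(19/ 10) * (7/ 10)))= 351481/ 816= 430.74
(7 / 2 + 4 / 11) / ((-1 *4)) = -85 / 88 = -0.97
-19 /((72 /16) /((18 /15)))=-76 /15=-5.07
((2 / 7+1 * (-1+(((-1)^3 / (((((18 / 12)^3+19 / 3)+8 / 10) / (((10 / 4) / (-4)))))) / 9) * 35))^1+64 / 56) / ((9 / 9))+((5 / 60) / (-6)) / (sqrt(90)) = 17474 / 26481 -sqrt(10) / 2160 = 0.66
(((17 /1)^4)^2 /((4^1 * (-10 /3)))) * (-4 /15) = 6975757441 /50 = 139515148.82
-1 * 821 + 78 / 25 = -20447 / 25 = -817.88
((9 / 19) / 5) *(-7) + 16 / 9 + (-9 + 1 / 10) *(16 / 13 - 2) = 88484 / 11115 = 7.96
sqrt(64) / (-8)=-1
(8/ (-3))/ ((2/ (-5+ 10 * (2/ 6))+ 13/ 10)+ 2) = -80/ 63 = -1.27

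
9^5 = 59049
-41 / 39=-1.05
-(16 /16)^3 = -1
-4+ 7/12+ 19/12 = -11/6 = -1.83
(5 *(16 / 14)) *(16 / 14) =6.53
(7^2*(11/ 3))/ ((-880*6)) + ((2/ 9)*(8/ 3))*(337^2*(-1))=-290736787/ 4320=-67300.18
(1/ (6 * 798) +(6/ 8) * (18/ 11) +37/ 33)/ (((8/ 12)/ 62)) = 3834731/ 17556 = 218.43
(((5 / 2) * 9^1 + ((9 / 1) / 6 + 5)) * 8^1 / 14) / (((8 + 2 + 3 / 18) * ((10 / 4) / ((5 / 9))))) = 464 / 1281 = 0.36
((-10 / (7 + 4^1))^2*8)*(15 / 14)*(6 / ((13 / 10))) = 360000 / 11011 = 32.69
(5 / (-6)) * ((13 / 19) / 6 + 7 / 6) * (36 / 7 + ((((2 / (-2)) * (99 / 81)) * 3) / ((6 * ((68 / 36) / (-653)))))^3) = -10063472.02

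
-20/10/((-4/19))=19/2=9.50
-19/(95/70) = -14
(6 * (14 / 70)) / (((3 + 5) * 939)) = 0.00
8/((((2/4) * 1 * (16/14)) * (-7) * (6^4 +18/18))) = -2/1297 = -0.00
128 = 128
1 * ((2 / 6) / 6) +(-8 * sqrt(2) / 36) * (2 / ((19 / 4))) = 1 / 18 -16 * sqrt(2) / 171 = -0.08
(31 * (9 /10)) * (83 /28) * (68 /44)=393669 /3080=127.81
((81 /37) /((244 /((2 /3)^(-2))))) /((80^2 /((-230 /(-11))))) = 16767 /254228480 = 0.00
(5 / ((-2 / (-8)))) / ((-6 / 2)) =-20 / 3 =-6.67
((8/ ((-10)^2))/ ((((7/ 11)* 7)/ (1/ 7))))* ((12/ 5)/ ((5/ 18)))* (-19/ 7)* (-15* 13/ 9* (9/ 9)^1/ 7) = 0.19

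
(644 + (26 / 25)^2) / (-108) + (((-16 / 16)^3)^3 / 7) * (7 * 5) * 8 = -258598 / 5625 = -45.97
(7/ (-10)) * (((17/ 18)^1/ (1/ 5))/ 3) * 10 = -595/ 54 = -11.02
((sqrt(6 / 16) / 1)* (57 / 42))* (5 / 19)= 5* sqrt(6) / 56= 0.22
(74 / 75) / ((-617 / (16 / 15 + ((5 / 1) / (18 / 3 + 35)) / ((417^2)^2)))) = -0.00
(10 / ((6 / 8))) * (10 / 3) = 400 / 9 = 44.44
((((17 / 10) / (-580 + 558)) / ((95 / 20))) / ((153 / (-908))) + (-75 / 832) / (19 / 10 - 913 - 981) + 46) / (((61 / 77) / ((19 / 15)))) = 1137480028681 / 15433048800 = 73.70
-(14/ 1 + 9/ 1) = -23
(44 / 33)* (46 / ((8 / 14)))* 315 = 33810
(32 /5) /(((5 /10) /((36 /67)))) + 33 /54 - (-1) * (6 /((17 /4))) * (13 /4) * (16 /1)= 8293109 /102510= 80.90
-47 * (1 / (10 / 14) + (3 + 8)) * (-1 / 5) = 2914 / 25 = 116.56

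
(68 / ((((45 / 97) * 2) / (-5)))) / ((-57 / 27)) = 3298 / 19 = 173.58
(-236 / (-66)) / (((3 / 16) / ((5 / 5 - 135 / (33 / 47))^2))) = 8357828608 / 11979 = 697706.70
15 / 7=2.14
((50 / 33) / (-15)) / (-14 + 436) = -5 / 20889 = -0.00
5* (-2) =-10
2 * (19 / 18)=19 / 9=2.11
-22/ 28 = -11/ 14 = -0.79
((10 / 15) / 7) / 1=2 / 21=0.10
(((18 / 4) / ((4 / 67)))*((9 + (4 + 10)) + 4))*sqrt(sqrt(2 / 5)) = 16281*2^(1 / 4)*5^(3 / 4) / 40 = 1618.48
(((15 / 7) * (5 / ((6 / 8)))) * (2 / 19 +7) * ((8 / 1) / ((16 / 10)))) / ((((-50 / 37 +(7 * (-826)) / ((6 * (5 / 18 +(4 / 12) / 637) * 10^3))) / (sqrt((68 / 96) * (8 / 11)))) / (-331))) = 439651991250000 * sqrt(561) / 415768414831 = 25046.03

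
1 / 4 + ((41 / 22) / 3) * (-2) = -131 / 132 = -0.99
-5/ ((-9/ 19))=10.56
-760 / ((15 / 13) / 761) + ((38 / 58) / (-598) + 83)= -26073471611 / 52026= -501162.33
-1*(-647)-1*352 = 295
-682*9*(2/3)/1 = -4092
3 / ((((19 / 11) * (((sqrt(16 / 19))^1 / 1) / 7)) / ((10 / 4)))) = 1155 * sqrt(19) / 152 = 33.12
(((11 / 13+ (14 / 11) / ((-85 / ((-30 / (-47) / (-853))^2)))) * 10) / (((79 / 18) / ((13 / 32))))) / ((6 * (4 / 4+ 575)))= 16530959806285 / 72943011149454336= 0.00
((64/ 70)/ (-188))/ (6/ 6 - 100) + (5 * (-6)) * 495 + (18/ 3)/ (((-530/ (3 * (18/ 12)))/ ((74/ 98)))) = -1794455030911/ 120838410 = -14850.04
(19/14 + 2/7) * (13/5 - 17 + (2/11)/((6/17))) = -52693/2310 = -22.81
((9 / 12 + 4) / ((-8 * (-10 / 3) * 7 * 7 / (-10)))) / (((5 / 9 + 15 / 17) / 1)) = -8721 / 344960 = -0.03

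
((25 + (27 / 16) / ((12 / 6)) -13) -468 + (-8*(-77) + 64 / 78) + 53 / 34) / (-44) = -3462941 / 933504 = -3.71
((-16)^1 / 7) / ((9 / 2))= -32 / 63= -0.51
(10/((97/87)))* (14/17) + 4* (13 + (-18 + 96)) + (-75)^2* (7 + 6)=121195541/1649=73496.39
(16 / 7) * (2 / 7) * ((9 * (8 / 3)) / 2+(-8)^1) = 2.61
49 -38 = 11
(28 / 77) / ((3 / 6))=8 / 11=0.73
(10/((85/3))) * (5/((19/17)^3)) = 8670/6859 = 1.26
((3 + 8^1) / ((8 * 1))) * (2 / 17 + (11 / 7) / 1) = 2211 / 952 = 2.32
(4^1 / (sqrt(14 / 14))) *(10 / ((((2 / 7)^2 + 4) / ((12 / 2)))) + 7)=434 / 5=86.80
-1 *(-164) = 164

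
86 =86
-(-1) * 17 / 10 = 17 / 10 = 1.70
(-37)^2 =1369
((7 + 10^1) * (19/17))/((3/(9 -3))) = 38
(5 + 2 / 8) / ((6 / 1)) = 7 / 8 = 0.88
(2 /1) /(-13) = -2 /13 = -0.15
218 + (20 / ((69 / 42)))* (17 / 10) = 5490 / 23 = 238.70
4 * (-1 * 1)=-4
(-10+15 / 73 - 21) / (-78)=1124 / 2847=0.39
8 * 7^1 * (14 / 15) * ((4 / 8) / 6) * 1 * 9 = 196 / 5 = 39.20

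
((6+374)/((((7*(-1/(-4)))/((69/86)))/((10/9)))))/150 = 3496/2709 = 1.29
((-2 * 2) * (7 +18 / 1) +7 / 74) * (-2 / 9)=22.20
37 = 37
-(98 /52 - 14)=315 /26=12.12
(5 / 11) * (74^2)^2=13630261.82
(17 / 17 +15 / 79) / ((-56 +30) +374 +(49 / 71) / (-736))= 4912064 / 1436618081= 0.00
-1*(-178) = 178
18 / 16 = 9 / 8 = 1.12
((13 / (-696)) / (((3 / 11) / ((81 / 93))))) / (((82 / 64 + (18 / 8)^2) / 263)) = -451308 / 182497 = -2.47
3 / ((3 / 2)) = 2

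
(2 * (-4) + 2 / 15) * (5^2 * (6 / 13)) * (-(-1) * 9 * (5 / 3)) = -17700 / 13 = -1361.54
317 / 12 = 26.42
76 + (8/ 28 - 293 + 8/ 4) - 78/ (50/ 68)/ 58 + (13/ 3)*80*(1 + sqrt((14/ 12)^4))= 82485661/ 137025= 601.98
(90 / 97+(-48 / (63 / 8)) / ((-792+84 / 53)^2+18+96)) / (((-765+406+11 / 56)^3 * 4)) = -10403386205583616 / 2071756808676373359376215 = -0.00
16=16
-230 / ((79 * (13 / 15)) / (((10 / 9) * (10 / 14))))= -57500 / 21567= -2.67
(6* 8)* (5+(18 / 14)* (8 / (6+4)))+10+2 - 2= 10478 / 35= 299.37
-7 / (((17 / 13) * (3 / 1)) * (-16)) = 91 / 816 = 0.11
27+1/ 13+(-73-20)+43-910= -12128/ 13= -932.92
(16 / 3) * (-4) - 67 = -265 / 3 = -88.33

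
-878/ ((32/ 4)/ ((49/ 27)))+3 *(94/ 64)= -168281/ 864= -194.77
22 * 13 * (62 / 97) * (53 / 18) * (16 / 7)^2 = 120293888 / 42777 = 2812.12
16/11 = 1.45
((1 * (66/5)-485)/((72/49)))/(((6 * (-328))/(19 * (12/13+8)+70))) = 19997243/511680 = 39.08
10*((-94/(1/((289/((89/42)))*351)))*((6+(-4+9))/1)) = -44052928920/89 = -494976729.44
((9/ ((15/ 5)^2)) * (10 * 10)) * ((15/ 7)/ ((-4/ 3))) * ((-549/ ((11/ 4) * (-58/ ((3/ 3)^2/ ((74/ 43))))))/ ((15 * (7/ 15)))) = -26557875/ 578347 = -45.92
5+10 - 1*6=9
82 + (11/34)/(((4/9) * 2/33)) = 25571/272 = 94.01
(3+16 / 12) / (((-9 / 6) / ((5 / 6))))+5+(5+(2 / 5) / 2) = 1052 / 135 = 7.79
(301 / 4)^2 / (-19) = -90601 / 304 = -298.03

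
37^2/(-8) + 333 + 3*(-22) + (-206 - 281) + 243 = -1185/8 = -148.12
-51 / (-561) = 1 / 11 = 0.09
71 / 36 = 1.97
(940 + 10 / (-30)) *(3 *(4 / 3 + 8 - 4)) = 45104 / 3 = 15034.67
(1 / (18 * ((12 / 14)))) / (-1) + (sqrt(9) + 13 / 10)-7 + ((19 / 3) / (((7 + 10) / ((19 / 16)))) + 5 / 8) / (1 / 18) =301993 / 18360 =16.45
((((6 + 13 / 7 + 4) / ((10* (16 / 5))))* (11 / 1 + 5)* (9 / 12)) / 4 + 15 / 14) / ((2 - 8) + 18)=163 / 896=0.18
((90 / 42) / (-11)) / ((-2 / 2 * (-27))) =-5 / 693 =-0.01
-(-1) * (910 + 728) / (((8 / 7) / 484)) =693693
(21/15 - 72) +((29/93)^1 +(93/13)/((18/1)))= -844979/12090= -69.89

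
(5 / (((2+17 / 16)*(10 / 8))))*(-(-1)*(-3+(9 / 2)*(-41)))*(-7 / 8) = 214.29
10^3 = 1000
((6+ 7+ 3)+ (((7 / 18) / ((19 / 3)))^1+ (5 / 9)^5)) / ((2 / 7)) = 253108261 / 4487724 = 56.40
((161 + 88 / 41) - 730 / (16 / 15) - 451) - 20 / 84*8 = -6709831 / 6888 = -974.13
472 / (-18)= -236 / 9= -26.22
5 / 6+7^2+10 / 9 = 917 / 18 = 50.94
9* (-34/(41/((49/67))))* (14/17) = -12348/2747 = -4.50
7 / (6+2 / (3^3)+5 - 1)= 189 / 272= 0.69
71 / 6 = 11.83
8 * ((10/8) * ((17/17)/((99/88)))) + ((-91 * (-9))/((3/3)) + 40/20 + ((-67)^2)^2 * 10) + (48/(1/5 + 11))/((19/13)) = 241209915257/1197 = 201512042.82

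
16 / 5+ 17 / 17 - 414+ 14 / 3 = -6077 / 15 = -405.13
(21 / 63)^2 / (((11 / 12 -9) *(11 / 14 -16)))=56 / 61983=0.00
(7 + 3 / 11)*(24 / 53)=1920 / 583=3.29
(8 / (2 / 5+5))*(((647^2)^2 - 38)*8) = 2076841420361.48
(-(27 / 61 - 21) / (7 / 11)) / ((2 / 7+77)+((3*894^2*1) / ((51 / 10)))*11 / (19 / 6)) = 4455462 / 225251348843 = 0.00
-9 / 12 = -3 / 4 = -0.75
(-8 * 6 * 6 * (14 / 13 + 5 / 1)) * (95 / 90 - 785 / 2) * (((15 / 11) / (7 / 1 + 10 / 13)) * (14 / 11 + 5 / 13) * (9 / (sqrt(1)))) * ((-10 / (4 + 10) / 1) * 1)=-1281131.46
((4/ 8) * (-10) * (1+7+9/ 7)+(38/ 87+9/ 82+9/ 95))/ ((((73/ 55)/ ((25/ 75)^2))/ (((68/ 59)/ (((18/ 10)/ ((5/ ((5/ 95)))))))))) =-2031006747550/ 8710860123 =-233.16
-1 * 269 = -269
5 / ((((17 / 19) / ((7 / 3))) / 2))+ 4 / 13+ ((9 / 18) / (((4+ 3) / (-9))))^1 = 238949 / 9282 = 25.74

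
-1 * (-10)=10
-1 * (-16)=16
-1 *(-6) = 6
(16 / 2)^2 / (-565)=-64 / 565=-0.11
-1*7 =-7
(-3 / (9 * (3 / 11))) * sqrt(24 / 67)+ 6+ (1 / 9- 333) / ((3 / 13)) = -38786 / 27- 22 * sqrt(402) / 603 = -1437.25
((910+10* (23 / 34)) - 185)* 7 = 87080 / 17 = 5122.35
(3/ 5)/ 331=3/ 1655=0.00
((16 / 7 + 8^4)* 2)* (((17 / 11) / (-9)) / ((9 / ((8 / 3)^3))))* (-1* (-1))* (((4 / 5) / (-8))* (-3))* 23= -522100736 / 25515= -20462.50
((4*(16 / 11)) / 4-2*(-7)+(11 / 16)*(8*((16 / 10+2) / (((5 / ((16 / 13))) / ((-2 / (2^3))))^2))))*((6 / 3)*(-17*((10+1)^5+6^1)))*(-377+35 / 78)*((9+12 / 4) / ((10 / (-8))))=-27474398208621664 / 89375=-307405854082.48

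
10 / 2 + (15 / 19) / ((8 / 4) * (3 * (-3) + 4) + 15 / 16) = 2707 / 551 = 4.91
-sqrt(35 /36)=-sqrt(35) /6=-0.99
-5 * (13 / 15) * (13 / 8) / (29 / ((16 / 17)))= -338 / 1479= -0.23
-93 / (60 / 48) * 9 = -3348 / 5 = -669.60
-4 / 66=-2 / 33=-0.06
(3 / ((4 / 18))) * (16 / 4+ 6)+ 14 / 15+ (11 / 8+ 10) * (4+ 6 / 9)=11341 / 60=189.02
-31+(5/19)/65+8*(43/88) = -73595/2717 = -27.09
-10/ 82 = -5/ 41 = -0.12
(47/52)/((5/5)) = 0.90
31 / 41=0.76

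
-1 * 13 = -13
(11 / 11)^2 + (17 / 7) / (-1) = -10 / 7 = -1.43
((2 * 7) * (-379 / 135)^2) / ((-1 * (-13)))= 8.49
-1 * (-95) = 95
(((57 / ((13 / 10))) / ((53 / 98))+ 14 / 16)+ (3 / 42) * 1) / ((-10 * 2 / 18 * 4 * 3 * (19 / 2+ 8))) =-0.35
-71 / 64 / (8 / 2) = -0.28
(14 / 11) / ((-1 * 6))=-7 / 33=-0.21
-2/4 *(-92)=46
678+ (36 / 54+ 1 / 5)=10183 / 15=678.87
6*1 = 6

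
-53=-53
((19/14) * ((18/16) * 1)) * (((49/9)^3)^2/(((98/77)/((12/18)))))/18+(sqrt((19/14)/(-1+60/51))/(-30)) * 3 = 59037327041/51018336 - sqrt(13566)/420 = 1156.90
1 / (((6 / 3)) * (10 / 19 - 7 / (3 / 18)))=-19 / 1576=-0.01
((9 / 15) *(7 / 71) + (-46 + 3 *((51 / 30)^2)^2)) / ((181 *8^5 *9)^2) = -14828027 / 2023020982582640640000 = -0.00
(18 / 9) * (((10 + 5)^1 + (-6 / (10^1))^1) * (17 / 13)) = 2448 / 65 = 37.66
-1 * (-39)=39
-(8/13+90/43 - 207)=204.29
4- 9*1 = -5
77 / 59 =1.31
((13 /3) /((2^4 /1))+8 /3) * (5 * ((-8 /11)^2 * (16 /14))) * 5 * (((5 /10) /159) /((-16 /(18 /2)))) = -3525 /44891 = -0.08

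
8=8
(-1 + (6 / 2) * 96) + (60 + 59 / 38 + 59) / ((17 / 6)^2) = 1658375 / 5491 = 302.02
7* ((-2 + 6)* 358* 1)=10024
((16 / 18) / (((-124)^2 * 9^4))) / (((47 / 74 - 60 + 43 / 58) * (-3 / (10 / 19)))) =5365 / 203461456472919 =0.00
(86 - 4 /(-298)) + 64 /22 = 145744 /1639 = 88.92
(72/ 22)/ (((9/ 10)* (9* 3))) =40/ 297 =0.13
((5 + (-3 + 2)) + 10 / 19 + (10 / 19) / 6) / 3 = 263 / 171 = 1.54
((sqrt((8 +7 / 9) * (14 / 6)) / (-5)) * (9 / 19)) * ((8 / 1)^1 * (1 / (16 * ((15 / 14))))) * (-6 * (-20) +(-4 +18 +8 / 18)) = -1694 * sqrt(1659) / 2565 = -26.90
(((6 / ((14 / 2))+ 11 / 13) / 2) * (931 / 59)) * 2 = 20615 / 767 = 26.88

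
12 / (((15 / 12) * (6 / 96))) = 768 / 5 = 153.60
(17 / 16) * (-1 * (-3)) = 51 / 16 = 3.19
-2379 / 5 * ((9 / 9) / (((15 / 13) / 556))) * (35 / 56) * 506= -362536603 / 5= -72507320.60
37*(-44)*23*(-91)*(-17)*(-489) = 28325749452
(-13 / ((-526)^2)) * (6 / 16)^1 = -39 / 2213408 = -0.00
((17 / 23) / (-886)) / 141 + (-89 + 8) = -81.00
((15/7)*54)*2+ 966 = 1197.43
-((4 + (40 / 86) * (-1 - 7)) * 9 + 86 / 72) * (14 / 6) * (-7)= 60.53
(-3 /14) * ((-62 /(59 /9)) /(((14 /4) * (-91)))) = -1674 /263081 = -0.01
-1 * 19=-19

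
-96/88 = -12/11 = -1.09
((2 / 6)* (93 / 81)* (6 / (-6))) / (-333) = 31 / 26973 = 0.00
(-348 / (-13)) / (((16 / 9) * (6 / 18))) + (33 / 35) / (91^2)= 52371087 / 1159340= 45.17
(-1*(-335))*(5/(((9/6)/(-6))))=-6700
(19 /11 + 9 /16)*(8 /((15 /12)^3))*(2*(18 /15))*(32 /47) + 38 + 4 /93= 1603758202 /30050625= 53.37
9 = 9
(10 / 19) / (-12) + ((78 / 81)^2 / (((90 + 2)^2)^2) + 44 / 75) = 3366339554227 / 6201724305600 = 0.54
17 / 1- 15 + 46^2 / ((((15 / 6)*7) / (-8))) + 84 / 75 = -168734 / 175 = -964.19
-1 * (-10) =10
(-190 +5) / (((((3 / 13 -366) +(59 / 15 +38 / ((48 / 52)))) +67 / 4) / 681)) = 32756100 / 79019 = 414.53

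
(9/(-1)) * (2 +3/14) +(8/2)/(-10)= -1423/70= -20.33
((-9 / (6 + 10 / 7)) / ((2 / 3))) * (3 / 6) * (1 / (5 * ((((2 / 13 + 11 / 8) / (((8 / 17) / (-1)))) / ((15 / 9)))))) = 84 / 901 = 0.09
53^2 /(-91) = -2809 /91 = -30.87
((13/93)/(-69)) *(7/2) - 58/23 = -32455/12834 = -2.53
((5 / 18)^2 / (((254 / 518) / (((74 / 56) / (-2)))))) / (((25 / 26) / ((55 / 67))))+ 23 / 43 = 211546367 / 474189552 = 0.45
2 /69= 0.03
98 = 98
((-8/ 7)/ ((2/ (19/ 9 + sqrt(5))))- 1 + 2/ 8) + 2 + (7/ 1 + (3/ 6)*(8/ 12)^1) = 1859/ 252- 4*sqrt(5)/ 7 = 6.10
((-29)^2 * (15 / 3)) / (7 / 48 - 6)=-201840 / 281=-718.29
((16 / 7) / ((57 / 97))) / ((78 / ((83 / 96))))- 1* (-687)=128292935 / 186732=687.04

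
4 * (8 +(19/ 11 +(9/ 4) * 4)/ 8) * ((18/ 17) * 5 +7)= 7809/ 17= 459.35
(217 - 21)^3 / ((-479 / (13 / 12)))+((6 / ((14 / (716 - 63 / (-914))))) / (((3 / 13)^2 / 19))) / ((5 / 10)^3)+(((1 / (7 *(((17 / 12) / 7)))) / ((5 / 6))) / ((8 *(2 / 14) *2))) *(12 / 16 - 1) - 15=2684798153491451 / 3125934840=858878.48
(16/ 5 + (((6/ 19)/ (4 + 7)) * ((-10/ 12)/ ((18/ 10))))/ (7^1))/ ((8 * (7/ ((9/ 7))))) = 210547/ 2867480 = 0.07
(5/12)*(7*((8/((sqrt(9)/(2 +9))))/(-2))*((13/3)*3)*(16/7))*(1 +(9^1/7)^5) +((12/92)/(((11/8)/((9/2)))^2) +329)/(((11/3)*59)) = -5735.45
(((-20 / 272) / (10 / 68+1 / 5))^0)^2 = 1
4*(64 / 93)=256 / 93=2.75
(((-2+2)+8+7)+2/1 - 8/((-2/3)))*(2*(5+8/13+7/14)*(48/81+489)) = 173654.73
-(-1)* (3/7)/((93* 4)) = 0.00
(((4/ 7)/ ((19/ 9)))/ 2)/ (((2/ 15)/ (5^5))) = 421875/ 133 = 3171.99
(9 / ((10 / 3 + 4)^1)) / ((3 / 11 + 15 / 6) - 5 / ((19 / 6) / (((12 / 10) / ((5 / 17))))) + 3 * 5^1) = 2565 / 23681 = 0.11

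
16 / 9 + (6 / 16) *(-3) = 47 / 72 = 0.65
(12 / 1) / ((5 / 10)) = 24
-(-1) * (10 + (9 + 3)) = 22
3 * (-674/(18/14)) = -4718/3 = -1572.67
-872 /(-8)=109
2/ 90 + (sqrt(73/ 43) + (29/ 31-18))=-15.74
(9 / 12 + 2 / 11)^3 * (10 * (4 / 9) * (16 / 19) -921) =-10810327771 / 14566464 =-742.14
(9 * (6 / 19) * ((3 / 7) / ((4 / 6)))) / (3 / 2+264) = 54 / 7847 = 0.01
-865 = -865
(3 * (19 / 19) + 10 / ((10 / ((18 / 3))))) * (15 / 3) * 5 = 225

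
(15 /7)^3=3375 /343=9.84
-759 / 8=-94.88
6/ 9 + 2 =8/ 3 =2.67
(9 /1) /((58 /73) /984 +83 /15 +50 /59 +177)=95356980 /1942968379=0.05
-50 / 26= -25 / 13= -1.92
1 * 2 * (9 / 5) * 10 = 36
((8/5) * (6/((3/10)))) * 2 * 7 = 448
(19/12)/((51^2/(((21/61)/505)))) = 0.00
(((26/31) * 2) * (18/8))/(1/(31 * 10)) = 1170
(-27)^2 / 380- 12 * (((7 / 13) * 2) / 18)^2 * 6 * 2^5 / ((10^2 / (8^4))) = -970680211 / 2889900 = -335.89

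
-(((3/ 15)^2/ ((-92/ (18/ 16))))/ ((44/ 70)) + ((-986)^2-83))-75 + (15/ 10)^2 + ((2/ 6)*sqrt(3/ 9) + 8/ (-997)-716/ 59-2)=-4629917349442711/ 4762310080 + sqrt(3)/ 9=-972199.70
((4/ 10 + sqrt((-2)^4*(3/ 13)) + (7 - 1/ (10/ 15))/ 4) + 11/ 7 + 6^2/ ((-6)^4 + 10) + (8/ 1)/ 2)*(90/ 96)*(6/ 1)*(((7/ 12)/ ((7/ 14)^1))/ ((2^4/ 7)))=735*sqrt(39)/ 832 + 28313481/ 1337344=26.69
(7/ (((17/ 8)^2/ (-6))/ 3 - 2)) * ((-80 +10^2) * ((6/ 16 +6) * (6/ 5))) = -1233792/ 2593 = -475.82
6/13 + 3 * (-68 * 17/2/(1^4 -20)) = 22656/247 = 91.72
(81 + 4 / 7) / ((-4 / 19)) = -10849 / 28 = -387.46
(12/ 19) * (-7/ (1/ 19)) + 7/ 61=-5117/ 61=-83.89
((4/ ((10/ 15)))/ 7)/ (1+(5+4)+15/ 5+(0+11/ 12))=72/ 1169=0.06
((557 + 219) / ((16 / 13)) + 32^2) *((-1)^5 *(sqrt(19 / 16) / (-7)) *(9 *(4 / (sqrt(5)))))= 29781 *sqrt(95) / 70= 4146.70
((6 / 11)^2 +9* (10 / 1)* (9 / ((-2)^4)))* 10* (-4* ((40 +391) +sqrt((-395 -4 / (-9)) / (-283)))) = -106226415 / 121 -82155* sqrt(1004933) / 34243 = -880309.34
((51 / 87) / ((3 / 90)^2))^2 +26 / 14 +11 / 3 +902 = 4931917778 / 17661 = 279254.73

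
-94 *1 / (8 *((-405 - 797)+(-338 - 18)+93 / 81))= 1269 / 168140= 0.01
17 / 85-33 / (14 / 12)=-983 / 35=-28.09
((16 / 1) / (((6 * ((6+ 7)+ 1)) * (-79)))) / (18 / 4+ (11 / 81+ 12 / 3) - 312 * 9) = 216 / 250783841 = 0.00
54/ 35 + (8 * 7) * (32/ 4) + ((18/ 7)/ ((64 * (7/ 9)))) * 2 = 1762613/ 3920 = 449.65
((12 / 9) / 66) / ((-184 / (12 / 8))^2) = 1 / 744832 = 0.00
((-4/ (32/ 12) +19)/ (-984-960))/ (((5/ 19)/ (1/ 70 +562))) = -747479/ 38880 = -19.23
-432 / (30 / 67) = -4824 / 5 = -964.80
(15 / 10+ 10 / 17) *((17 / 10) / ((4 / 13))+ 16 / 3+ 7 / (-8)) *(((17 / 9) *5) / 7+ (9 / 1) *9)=55160113 / 32130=1716.78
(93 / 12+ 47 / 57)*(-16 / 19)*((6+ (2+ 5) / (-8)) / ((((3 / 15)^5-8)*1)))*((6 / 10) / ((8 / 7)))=350678125 / 144394224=2.43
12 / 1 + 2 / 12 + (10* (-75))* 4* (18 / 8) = -40427 / 6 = -6737.83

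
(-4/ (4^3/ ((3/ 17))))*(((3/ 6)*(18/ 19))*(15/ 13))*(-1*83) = 33615/ 67184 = 0.50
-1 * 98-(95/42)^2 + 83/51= -3043445/29988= -101.49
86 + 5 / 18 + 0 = 1553 / 18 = 86.28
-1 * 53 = -53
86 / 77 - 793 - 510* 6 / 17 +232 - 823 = -120342 / 77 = -1562.88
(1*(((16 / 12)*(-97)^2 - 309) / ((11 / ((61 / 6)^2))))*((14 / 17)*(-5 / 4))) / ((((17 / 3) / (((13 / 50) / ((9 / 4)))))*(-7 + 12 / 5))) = 12430071199 / 23689908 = 524.70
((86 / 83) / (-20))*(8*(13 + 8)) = -3612 / 415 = -8.70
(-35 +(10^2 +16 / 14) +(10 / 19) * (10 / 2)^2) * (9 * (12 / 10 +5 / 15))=727743 / 665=1094.35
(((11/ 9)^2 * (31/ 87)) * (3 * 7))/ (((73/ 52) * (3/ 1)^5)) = 1365364/ 41668911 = 0.03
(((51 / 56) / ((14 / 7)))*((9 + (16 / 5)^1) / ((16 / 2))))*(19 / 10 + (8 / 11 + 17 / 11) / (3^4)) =17814623 / 13305600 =1.34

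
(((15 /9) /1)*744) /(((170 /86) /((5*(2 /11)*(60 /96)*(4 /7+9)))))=4465550 /1309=3411.42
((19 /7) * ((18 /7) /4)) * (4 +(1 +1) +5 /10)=2223 /196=11.34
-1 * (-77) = 77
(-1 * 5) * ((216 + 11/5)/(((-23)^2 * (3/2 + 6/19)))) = -41458/36501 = -1.14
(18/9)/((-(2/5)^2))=-25/2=-12.50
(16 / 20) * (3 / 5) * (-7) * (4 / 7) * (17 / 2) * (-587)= 239496 / 25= 9579.84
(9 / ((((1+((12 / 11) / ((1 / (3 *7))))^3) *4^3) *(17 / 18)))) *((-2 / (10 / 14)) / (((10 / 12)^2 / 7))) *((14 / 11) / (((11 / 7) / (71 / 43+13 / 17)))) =-17000945577 / 24860740094125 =-0.00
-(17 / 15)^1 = -17 / 15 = -1.13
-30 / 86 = -15 / 43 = -0.35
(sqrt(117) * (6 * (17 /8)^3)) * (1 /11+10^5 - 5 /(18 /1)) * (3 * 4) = 291831654657 * sqrt(13) /1408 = 747311075.76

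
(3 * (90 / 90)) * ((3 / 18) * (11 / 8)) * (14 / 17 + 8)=825 / 136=6.07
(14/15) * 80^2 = 17920/3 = 5973.33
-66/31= -2.13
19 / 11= 1.73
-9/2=-4.50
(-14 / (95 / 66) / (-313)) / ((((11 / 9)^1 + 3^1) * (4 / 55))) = 22869 / 225986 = 0.10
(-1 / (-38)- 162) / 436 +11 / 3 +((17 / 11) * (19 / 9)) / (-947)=5113031069 / 1553299704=3.29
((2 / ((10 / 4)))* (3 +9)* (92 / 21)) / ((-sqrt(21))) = -1472* sqrt(21) / 735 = -9.18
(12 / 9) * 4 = 16 / 3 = 5.33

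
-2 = -2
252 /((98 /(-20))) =-360 /7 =-51.43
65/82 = 0.79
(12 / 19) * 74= 888 / 19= 46.74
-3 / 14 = -0.21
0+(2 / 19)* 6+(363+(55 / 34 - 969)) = -390023 / 646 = -603.75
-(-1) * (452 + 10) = 462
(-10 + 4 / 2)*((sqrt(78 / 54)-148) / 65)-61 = -2781 / 65-8*sqrt(13) / 195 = -42.93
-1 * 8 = -8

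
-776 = -776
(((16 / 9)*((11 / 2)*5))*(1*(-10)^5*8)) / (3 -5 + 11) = -352000000 / 81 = -4345679.01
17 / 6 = 2.83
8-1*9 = -1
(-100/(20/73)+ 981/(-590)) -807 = -692461/590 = -1173.66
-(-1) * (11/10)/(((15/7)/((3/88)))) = 7/400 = 0.02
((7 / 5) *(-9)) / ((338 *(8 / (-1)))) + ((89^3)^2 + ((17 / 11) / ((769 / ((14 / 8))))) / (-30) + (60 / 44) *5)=15501164533312610179 / 31190640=496981290967.82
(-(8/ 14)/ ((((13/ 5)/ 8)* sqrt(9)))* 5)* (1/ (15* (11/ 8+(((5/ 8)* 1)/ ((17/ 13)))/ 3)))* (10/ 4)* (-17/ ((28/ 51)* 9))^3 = 10258466825/ 791343189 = 12.96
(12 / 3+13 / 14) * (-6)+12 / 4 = -26.57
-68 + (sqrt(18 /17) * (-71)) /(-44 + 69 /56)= -68 + 11928 * sqrt(34) /40715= -66.29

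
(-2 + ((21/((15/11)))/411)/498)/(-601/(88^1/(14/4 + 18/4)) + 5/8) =90054932/2432086335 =0.04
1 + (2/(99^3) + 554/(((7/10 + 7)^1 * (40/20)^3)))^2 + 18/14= 83.17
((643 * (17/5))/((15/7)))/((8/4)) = 76517/150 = 510.11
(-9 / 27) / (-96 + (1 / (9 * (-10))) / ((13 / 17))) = 390 / 112337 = 0.00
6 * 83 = 498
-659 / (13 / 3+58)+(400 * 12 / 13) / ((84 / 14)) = 123899 / 2431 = 50.97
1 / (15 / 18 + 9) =6 / 59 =0.10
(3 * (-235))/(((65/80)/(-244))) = 2752320/13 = 211716.92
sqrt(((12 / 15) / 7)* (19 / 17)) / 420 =sqrt(11305) / 124950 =0.00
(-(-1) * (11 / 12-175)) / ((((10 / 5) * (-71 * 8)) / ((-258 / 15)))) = -89827 / 34080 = -2.64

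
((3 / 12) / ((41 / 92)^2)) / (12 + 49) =2116 / 102541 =0.02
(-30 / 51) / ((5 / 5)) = -10 / 17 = -0.59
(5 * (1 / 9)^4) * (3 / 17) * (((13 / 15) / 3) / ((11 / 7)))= 91 / 3680721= 0.00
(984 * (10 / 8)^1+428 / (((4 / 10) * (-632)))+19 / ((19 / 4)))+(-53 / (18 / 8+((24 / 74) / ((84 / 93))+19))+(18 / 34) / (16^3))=151455680080997 / 123149275136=1229.85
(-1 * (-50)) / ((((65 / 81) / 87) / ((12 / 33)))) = 281880 / 143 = 1971.19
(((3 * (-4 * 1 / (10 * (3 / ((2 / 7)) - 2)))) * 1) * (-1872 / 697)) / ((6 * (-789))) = -1248 / 15581435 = -0.00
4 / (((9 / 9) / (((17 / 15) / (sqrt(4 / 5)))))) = 5.07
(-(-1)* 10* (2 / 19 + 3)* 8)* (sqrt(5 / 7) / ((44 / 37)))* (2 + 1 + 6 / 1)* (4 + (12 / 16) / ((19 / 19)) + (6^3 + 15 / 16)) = 348439545* sqrt(35) / 5852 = 352254.98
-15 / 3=-5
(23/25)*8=184/25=7.36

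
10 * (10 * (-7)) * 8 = -5600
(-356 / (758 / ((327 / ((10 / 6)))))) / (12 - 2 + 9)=-174618 / 36005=-4.85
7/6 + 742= 4459/6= 743.17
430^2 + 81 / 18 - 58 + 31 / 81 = 29945195 / 162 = 184846.88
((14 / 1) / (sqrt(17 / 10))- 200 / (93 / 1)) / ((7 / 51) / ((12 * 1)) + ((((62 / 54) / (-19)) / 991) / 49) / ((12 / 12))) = -112928810400 / 600560923 + 1395002952 * sqrt(170) / 19372933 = 750.83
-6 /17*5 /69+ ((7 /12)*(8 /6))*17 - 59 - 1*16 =-217486 /3519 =-61.80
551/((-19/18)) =-522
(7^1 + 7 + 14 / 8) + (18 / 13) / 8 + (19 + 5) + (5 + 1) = 597 / 13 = 45.92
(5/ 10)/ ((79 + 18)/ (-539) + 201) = 539/ 216484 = 0.00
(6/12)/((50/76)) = 19/25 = 0.76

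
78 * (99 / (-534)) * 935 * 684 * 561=-461752356780 / 89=-5188228727.87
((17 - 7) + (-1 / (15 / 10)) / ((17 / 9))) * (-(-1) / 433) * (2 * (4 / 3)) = 1312 / 22083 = 0.06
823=823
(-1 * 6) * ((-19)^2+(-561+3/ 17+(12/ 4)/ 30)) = 1198.34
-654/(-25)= 654/25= 26.16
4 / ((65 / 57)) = 228 / 65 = 3.51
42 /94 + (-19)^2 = 16988 /47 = 361.45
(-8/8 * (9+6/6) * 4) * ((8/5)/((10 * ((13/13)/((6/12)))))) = -16/5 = -3.20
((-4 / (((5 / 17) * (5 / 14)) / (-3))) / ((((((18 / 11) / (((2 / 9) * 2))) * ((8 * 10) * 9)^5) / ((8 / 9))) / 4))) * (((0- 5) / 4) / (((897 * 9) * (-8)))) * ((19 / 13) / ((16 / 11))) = 273581 / 24672721973133312000000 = 0.00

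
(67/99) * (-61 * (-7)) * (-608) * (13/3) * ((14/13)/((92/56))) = -3409277312/6831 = -499089.05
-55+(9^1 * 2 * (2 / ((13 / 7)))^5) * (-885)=-8587957435 / 371293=-23129.87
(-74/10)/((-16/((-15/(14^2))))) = -111/3136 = -0.04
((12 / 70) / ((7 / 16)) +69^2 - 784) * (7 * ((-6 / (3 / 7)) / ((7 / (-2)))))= 3897844 / 35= 111366.97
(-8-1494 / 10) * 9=-7083 / 5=-1416.60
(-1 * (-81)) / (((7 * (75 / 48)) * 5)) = 1.48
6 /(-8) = -3 /4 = -0.75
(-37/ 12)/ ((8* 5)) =-37/ 480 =-0.08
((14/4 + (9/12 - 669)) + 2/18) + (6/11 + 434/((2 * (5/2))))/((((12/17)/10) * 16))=-465143/792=-587.30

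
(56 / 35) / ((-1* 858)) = -0.00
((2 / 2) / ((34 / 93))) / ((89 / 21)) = 0.65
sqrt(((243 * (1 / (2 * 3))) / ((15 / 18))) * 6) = 27 * sqrt(10) / 5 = 17.08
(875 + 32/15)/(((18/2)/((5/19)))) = 13157/513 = 25.65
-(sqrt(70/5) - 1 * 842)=842 - sqrt(14)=838.26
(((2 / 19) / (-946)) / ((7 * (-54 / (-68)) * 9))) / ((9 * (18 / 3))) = -17 / 412745949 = -0.00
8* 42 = 336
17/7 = 2.43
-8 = -8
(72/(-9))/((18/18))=-8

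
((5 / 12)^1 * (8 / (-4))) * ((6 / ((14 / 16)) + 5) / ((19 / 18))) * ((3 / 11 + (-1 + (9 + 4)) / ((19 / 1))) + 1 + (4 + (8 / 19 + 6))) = -458160 / 3971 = -115.38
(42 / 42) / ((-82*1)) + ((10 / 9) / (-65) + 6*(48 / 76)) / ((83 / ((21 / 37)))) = 0.01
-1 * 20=-20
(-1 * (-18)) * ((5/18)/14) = 5/14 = 0.36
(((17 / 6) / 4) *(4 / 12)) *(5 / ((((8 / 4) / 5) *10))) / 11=85 / 3168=0.03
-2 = -2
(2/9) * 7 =14/9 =1.56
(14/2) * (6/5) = 42/5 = 8.40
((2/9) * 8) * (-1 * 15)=-80/3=-26.67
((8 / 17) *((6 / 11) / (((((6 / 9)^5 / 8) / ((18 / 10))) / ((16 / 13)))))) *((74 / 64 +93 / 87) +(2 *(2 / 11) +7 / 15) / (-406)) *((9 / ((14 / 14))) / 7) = 93804572178 / 949974025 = 98.74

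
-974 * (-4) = 3896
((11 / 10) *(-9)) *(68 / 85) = -198 / 25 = -7.92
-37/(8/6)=-111/4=-27.75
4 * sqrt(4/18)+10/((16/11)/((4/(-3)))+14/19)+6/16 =-8249/296+4 * sqrt(2)/3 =-25.98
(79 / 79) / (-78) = -1 / 78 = -0.01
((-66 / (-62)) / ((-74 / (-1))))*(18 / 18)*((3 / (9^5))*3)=11 / 5016978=0.00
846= 846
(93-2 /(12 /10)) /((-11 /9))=-822 /11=-74.73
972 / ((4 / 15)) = 3645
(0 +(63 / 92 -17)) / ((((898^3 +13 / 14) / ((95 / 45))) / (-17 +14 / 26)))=21360731 / 27281656972791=0.00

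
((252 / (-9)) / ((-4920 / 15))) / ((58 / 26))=91 / 2378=0.04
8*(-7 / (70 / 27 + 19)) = -1512 / 583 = -2.59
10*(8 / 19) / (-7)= -80 / 133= -0.60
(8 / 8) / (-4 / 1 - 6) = -1 / 10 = -0.10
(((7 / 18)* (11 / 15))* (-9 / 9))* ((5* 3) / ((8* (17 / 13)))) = -1001 / 2448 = -0.41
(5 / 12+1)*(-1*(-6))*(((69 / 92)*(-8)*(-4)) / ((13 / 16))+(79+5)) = 12546 / 13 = 965.08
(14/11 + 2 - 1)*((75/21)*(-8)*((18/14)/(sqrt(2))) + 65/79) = 1625/869 - 22500*sqrt(2)/539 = -57.16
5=5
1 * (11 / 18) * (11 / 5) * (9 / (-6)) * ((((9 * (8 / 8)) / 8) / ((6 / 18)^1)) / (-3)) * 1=363 / 160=2.27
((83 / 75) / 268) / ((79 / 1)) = 83 / 1587900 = 0.00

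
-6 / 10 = -3 / 5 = -0.60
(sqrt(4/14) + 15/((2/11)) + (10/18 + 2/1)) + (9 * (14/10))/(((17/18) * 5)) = sqrt(14)/7 + 671087/7650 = 88.26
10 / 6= 5 / 3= 1.67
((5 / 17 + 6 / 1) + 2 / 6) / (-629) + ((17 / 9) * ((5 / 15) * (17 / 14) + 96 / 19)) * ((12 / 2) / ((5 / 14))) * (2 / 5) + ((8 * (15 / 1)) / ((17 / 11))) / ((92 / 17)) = 17581289452 / 210277845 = 83.61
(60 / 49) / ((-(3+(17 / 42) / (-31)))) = -11160 / 27223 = -0.41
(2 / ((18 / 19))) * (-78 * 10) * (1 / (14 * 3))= -2470 / 63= -39.21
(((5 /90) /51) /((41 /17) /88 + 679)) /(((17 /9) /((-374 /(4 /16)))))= -3872 /3047475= -0.00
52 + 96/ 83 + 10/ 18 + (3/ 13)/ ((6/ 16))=527575/ 9711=54.33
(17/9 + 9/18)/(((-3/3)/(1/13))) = -43/234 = -0.18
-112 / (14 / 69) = -552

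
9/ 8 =1.12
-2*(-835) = 1670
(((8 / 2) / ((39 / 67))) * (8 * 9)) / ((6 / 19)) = 1566.77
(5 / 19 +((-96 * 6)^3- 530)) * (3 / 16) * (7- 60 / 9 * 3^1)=141607697751 / 304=465814795.23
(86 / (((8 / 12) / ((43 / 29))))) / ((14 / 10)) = 27735 / 203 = 136.63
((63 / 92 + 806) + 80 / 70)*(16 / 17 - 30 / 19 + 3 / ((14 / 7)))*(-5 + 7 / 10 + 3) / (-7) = 3767065081 / 29121680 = 129.36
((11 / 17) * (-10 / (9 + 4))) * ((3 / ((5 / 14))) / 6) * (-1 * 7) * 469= 505582 / 221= 2287.70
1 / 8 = 0.12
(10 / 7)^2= 2.04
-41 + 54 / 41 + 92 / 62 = -48551 / 1271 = -38.20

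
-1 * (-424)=424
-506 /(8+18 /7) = -1771 /37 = -47.86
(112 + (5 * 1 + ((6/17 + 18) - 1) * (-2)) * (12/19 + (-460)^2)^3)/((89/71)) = -2330029441133242282474384/10377667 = -224523434904323127.97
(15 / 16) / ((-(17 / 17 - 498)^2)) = -15 / 3952144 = -0.00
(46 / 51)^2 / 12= 529 / 7803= 0.07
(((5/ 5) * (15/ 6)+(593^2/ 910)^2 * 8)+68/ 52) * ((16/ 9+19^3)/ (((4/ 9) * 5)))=4363128172456159/ 1183000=3688189494.89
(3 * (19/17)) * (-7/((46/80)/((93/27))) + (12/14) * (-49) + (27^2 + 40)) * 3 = 2694371/391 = 6890.97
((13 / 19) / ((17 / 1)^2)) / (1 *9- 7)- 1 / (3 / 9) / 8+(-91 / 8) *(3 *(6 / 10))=-2289617 / 109820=-20.85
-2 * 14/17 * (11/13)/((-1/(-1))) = -308/221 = -1.39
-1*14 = -14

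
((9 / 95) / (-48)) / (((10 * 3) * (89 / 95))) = -1 / 14240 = -0.00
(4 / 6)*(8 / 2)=2.67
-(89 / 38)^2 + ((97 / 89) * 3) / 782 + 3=-124683509 / 50249756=-2.48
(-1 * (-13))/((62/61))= 793/62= 12.79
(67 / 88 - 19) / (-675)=107 / 3960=0.03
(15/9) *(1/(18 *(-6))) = -5/324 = -0.02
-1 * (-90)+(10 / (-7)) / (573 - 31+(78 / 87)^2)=143792665 / 1597743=90.00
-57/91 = -0.63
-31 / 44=-0.70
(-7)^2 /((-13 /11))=-539 /13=-41.46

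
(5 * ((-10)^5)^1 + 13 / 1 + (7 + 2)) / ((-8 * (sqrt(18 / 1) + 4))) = -249989 / 2 + 749967 * sqrt(2) / 8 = 7582.19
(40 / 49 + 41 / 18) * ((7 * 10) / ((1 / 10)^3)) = 13645000 / 63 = 216587.30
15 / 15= 1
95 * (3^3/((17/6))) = 15390/17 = 905.29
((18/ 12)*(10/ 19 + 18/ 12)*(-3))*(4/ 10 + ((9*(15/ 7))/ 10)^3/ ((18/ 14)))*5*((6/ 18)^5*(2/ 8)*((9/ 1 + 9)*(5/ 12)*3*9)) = -1933635/ 34048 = -56.79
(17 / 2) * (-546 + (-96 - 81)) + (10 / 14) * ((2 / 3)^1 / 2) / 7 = -1806767 / 294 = -6145.47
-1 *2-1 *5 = -7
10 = 10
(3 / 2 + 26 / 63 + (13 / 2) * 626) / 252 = 512935 / 31752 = 16.15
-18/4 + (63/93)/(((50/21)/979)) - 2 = 210832/775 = 272.04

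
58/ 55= 1.05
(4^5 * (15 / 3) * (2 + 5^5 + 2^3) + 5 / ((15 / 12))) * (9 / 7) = 144460836 / 7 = 20637262.29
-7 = -7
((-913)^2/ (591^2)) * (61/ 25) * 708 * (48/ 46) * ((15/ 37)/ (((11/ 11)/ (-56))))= -16128079731456/ 165132295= -97667.63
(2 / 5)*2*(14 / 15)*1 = 0.75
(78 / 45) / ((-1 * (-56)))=13 / 420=0.03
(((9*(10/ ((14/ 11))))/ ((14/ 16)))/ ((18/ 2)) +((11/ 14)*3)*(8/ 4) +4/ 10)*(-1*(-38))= 535.57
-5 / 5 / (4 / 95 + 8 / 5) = -95 / 156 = -0.61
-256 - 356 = -612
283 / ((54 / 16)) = 2264 / 27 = 83.85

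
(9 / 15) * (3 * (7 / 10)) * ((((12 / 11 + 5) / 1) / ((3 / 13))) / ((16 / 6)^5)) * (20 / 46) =4444713 / 41451520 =0.11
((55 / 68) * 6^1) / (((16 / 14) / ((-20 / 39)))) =-2.18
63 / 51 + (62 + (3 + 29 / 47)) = 66.85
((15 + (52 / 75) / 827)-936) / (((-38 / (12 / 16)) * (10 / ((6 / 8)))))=171374919 / 125704000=1.36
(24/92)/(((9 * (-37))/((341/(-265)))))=682/676545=0.00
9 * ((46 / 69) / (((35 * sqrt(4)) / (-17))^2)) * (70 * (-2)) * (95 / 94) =-16473 / 329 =-50.07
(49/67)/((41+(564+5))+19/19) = 49/40937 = 0.00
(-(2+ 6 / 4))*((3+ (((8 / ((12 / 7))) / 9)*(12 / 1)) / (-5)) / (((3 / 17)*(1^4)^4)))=-9401 / 270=-34.82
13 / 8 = 1.62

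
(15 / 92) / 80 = 3 / 1472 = 0.00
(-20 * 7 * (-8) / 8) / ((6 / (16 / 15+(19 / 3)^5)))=173345074 / 729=237784.74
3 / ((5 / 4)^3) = 192 / 125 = 1.54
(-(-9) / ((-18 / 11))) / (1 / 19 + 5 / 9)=-1881 / 208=-9.04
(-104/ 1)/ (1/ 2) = -208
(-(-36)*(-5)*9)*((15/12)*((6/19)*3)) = -36450/19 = -1918.42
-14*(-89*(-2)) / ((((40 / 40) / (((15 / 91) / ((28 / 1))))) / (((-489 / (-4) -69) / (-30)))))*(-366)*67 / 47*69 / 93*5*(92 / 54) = -68309116685 / 795522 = -85867.04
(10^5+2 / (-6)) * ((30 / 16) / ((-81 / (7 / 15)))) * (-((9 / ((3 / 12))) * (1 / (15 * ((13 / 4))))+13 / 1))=1875293749 / 126360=14840.88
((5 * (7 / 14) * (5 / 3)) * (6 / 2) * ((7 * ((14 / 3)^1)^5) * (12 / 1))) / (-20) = -9411920 / 81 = -116196.54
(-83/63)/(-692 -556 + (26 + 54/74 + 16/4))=3071/2837457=0.00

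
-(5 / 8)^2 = -25 / 64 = -0.39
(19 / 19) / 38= 1 / 38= 0.03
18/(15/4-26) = -0.81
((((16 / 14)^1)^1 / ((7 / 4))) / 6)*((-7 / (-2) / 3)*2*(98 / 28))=8 / 9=0.89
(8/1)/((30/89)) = 356/15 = 23.73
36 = 36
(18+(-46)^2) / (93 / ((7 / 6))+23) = 20.78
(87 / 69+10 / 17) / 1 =1.85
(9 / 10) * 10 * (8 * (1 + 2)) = 216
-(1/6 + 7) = -43/6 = -7.17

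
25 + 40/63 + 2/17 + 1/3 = 27938/1071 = 26.09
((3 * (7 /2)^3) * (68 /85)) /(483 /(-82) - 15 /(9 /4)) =-126567 /15445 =-8.19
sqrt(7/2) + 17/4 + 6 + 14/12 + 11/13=sqrt(14)/2 + 1913/156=14.13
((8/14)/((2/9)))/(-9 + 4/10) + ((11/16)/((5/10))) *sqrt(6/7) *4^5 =-90/301 + 1408 *sqrt(42)/7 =1303.26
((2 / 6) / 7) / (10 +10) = 1 / 420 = 0.00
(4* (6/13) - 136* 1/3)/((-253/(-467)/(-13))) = 792032/759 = 1043.52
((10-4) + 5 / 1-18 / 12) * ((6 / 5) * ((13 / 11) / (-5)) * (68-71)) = 2223 / 275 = 8.08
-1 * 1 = -1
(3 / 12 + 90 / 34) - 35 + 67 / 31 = -63117 / 2108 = -29.94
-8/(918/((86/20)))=-86/2295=-0.04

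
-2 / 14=-1 / 7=-0.14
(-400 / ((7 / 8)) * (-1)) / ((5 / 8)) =5120 / 7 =731.43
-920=-920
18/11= 1.64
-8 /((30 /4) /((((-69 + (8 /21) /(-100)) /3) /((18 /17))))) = 4926872 /212625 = 23.17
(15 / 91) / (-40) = -3 / 728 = -0.00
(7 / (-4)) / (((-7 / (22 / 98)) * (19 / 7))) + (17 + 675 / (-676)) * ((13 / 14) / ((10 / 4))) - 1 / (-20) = 207967 / 34580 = 6.01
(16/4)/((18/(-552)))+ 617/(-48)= -6505/48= -135.52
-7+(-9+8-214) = -222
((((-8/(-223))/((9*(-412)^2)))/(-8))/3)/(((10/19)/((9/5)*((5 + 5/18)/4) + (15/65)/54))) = -42313/9566187920640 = -0.00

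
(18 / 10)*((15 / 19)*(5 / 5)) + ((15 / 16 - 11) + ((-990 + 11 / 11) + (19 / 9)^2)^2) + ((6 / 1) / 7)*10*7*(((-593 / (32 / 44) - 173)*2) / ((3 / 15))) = 750530333869 / 1994544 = 376291.69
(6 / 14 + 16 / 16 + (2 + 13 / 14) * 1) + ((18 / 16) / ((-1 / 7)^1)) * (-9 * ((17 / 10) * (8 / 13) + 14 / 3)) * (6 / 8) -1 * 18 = 2111413 / 7280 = 290.03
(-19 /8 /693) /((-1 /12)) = 19 /462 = 0.04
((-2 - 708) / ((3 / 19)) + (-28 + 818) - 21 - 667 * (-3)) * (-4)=20720 / 3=6906.67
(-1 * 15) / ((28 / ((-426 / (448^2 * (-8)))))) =-3195 / 22478848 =-0.00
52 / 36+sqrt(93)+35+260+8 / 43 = 306.27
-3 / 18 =-1 / 6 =-0.17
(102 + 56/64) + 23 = 1007/8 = 125.88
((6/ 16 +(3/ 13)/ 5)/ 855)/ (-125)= -73/ 18525000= -0.00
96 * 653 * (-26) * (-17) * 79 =2188939584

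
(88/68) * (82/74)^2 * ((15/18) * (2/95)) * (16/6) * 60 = 5917120/1326561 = 4.46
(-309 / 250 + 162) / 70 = 40191 / 17500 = 2.30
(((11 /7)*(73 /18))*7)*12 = 1606 /3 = 535.33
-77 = -77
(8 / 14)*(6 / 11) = 0.31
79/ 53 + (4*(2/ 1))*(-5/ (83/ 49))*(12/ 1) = -281.88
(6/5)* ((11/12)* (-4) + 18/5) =-2/25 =-0.08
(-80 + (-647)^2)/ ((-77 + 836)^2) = 418529/ 576081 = 0.73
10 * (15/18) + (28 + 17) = 160/3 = 53.33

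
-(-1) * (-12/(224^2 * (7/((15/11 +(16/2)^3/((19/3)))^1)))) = -0.00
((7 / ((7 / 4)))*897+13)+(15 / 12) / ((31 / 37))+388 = 494821 / 124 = 3990.49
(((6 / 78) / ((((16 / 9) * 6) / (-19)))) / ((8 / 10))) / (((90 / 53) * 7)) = -1007 / 69888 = -0.01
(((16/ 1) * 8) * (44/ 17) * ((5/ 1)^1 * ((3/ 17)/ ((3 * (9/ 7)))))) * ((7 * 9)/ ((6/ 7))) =4829440/ 867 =5570.29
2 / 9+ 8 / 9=10 / 9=1.11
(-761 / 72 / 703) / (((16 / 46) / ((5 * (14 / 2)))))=-612605 / 404928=-1.51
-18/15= -6/5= -1.20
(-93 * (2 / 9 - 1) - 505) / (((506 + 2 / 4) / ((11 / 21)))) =-28556 / 63819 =-0.45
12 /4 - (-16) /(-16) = 2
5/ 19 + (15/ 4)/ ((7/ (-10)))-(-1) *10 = 1305/ 266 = 4.91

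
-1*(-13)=13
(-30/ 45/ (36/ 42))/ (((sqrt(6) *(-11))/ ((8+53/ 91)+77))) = 118 *sqrt(6)/ 117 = 2.47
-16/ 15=-1.07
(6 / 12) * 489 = 489 / 2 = 244.50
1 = 1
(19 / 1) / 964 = 19 / 964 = 0.02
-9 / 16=-0.56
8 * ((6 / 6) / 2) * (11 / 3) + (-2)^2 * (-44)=-484 / 3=-161.33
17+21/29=514/29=17.72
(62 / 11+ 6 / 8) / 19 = 281 / 836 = 0.34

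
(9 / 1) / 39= 3 / 13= 0.23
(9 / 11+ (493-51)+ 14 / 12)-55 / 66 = 14624 / 33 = 443.15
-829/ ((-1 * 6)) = 829/ 6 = 138.17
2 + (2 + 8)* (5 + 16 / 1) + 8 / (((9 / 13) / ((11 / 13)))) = 1996 / 9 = 221.78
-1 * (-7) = 7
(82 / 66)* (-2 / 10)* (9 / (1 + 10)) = -123 / 605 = -0.20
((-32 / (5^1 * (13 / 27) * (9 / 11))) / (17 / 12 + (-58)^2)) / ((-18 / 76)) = 53504 / 2625025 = 0.02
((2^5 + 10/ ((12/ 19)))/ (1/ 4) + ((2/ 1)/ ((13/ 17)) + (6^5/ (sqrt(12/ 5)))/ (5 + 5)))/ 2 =3782/ 39 + 324 * sqrt(15)/ 5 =347.94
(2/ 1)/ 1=2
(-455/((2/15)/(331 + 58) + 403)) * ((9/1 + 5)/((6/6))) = -37168950/2351507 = -15.81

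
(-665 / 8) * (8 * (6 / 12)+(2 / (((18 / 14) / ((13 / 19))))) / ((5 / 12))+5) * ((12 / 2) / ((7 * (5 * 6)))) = -3293 / 120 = -27.44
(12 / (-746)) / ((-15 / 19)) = 38 / 1865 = 0.02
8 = 8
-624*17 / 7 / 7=-10608 / 49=-216.49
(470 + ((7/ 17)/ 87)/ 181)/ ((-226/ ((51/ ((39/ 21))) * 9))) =-513.99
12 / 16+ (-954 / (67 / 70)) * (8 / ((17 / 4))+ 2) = -17626503 / 4556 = -3868.85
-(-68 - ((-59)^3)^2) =42180533709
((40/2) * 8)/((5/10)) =320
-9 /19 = -0.47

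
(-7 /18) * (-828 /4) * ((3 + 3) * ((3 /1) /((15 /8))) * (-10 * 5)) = -38640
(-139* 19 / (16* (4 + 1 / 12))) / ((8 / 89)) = -705147 / 1568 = -449.71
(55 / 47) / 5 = 11 / 47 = 0.23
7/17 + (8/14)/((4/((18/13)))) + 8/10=10903/7735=1.41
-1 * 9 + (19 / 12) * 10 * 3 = 38.50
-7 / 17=-0.41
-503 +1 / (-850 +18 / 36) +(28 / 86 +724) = 16169297 / 73057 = 221.32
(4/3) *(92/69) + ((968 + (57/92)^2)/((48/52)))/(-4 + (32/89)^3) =-74613456930341/283080985344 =-263.58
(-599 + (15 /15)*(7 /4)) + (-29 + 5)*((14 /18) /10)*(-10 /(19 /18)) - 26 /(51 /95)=-2434117 /3876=-628.00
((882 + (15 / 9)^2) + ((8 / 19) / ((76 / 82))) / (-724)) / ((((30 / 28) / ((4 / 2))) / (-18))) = -29137360784 / 980115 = -29728.51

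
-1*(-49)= 49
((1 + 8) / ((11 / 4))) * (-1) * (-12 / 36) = 12 / 11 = 1.09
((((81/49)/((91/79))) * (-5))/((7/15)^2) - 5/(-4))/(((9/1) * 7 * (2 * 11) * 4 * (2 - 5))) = 27703045/14535769248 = 0.00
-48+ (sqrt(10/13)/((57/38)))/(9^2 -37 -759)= -48 -2 * sqrt(130)/27885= -48.00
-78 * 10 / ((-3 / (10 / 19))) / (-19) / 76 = -650 / 6859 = -0.09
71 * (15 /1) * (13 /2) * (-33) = -456885 /2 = -228442.50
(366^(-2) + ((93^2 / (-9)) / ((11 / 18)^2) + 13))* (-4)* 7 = 290488541525 / 4052169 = 71687.17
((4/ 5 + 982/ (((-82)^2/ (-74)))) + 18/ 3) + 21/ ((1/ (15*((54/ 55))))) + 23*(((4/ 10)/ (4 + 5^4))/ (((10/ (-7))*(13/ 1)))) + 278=2204753723914/ 3780022675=583.26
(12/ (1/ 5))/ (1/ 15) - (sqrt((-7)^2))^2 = 851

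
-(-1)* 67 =67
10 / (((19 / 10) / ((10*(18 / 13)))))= 18000 / 247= 72.87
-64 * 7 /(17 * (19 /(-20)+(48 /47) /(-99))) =27.44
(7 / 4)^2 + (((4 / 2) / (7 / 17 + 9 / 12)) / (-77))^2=1813437497 / 592046224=3.06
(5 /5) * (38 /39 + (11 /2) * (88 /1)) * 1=484.97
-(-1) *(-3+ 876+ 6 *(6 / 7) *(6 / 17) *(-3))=867.55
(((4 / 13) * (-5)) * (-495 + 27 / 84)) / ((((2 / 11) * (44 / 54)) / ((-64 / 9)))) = -3324240 / 91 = -36530.11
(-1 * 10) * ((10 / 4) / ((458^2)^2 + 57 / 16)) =-400 / 704014971193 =-0.00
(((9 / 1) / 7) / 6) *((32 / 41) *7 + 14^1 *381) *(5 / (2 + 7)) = 78185 / 123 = 635.65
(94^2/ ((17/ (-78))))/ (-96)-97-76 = 16953/ 68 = 249.31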